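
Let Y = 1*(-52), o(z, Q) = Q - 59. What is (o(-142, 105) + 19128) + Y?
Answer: 19122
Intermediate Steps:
o(z, Q) = -59 + Q
Y = -52
(o(-142, 105) + 19128) + Y = ((-59 + 105) + 19128) - 52 = (46 + 19128) - 52 = 19174 - 52 = 19122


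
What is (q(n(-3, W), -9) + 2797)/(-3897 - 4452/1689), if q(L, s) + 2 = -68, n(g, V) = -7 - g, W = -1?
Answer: -1535301/2195495 ≈ -0.69930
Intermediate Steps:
q(L, s) = -70 (q(L, s) = -2 - 68 = -70)
(q(n(-3, W), -9) + 2797)/(-3897 - 4452/1689) = (-70 + 2797)/(-3897 - 4452/1689) = 2727/(-3897 - 4452*1/1689) = 2727/(-3897 - 1484/563) = 2727/(-2195495/563) = 2727*(-563/2195495) = -1535301/2195495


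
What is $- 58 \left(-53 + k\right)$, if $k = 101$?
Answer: $-2784$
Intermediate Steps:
$- 58 \left(-53 + k\right) = - 58 \left(-53 + 101\right) = \left(-58\right) 48 = -2784$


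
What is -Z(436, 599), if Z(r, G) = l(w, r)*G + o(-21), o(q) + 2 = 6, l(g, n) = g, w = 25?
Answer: -14979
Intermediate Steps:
o(q) = 4 (o(q) = -2 + 6 = 4)
Z(r, G) = 4 + 25*G (Z(r, G) = 25*G + 4 = 4 + 25*G)
-Z(436, 599) = -(4 + 25*599) = -(4 + 14975) = -1*14979 = -14979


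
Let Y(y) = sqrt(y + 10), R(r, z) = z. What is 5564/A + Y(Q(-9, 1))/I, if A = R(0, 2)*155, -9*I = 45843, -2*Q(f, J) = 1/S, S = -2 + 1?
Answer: 2782/155 - 3*sqrt(42)/30562 ≈ 17.948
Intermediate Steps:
S = -1
Q(f, J) = 1/2 (Q(f, J) = -1/2/(-1) = -1/2*(-1) = 1/2)
I = -15281/3 (I = -1/9*45843 = -15281/3 ≈ -5093.7)
A = 310 (A = 2*155 = 310)
Y(y) = sqrt(10 + y)
5564/A + Y(Q(-9, 1))/I = 5564/310 + sqrt(10 + 1/2)/(-15281/3) = 5564*(1/310) + sqrt(21/2)*(-3/15281) = 2782/155 + (sqrt(42)/2)*(-3/15281) = 2782/155 - 3*sqrt(42)/30562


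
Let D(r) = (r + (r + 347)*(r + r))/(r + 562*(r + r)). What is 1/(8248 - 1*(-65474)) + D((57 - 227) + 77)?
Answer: 12508541/27645750 ≈ 0.45246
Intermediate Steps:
D(r) = (r + 2*r*(347 + r))/(1125*r) (D(r) = (r + (347 + r)*(2*r))/(r + 562*(2*r)) = (r + 2*r*(347 + r))/(r + 1124*r) = (r + 2*r*(347 + r))/((1125*r)) = (r + 2*r*(347 + r))*(1/(1125*r)) = (r + 2*r*(347 + r))/(1125*r))
1/(8248 - 1*(-65474)) + D((57 - 227) + 77) = 1/(8248 - 1*(-65474)) + (139/225 + 2*((57 - 227) + 77)/1125) = 1/(8248 + 65474) + (139/225 + 2*(-170 + 77)/1125) = 1/73722 + (139/225 + (2/1125)*(-93)) = 1/73722 + (139/225 - 62/375) = 1/73722 + 509/1125 = 12508541/27645750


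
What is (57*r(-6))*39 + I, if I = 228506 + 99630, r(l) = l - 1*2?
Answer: 310352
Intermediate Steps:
r(l) = -2 + l (r(l) = l - 2 = -2 + l)
I = 328136
(57*r(-6))*39 + I = (57*(-2 - 6))*39 + 328136 = (57*(-8))*39 + 328136 = -456*39 + 328136 = -17784 + 328136 = 310352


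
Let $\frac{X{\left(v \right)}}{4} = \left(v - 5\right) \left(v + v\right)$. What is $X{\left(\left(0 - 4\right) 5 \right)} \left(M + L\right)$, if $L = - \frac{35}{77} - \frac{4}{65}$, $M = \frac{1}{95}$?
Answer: $- \frac{5494400}{2717} \approx -2022.2$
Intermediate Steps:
$M = \frac{1}{95} \approx 0.010526$
$L = - \frac{369}{715}$ ($L = \left(-35\right) \frac{1}{77} - \frac{4}{65} = - \frac{5}{11} - \frac{4}{65} = - \frac{369}{715} \approx -0.51608$)
$X{\left(v \right)} = 8 v \left(-5 + v\right)$ ($X{\left(v \right)} = 4 \left(v - 5\right) \left(v + v\right) = 4 \left(-5 + v\right) 2 v = 4 \cdot 2 v \left(-5 + v\right) = 8 v \left(-5 + v\right)$)
$X{\left(\left(0 - 4\right) 5 \right)} \left(M + L\right) = 8 \left(0 - 4\right) 5 \left(-5 + \left(0 - 4\right) 5\right) \left(\frac{1}{95} - \frac{369}{715}\right) = 8 \left(\left(-4\right) 5\right) \left(-5 - 20\right) \left(- \frac{6868}{13585}\right) = 8 \left(-20\right) \left(-5 - 20\right) \left(- \frac{6868}{13585}\right) = 8 \left(-20\right) \left(-25\right) \left(- \frac{6868}{13585}\right) = 4000 \left(- \frac{6868}{13585}\right) = - \frac{5494400}{2717}$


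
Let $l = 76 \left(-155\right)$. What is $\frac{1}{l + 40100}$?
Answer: $\frac{1}{28320} \approx 3.5311 \cdot 10^{-5}$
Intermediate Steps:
$l = -11780$
$\frac{1}{l + 40100} = \frac{1}{-11780 + 40100} = \frac{1}{28320}$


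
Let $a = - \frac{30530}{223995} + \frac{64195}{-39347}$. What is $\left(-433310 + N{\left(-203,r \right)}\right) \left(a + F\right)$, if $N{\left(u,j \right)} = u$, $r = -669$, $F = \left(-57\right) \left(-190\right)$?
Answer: $- \frac{8274459421010940739}{1762706253} \approx -4.6942 \cdot 10^{9}$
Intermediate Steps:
$a = - \frac{3116124587}{1762706253}$ ($a = \left(-30530\right) \frac{1}{223995} + 64195 \left(- \frac{1}{39347}\right) = - \frac{6106}{44799} - \frac{64195}{39347} = - \frac{3116124587}{1762706253} \approx -1.7678$)
$F = 10830$
$\left(-433310 + N{\left(-203,r \right)}\right) \left(a + F\right) = \left(-433310 - 203\right) \left(- \frac{3116124587}{1762706253} + 10830\right) = \left(-433513\right) \frac{19086992595403}{1762706253} = - \frac{8274459421010940739}{1762706253}$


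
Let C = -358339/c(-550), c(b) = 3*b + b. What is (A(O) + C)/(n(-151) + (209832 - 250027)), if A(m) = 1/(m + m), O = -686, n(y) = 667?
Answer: -40969909/9942609600 ≈ -0.0041206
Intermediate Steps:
A(m) = 1/(2*m)
c(b) = 4*b
C = 358339/2200 (C = -358339/(4*(-550)) = -358339/(-2200) = -358339*(-1/2200) = 358339/2200 ≈ 162.88)
(A(O) + C)/(n(-151) + (209832 - 250027)) = ((½)/(-686) + 358339/2200)/(667 + (209832 - 250027)) = ((½)*(-1/686) + 358339/2200)/(667 - 40195) = (-1/1372 + 358339/2200)/(-39528) = (122909727/754600)*(-1/39528) = -40969909/9942609600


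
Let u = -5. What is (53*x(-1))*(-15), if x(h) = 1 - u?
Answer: -4770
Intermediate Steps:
x(h) = 6 (x(h) = 1 - 1*(-5) = 1 + 5 = 6)
(53*x(-1))*(-15) = (53*6)*(-15) = 318*(-15) = -4770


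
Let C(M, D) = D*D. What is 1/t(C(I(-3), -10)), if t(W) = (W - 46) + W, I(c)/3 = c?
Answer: 1/154 ≈ 0.0064935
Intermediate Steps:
I(c) = 3*c
C(M, D) = D²
t(W) = -46 + 2*W (t(W) = (-46 + W) + W = -46 + 2*W)
1/t(C(I(-3), -10)) = 1/(-46 + 2*(-10)²) = 1/(-46 + 2*100) = 1/(-46 + 200) = 1/154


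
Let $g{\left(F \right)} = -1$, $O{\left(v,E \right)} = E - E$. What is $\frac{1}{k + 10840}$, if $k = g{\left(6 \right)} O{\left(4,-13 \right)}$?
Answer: $\frac{1}{10840} \approx 9.2251 \cdot 10^{-5}$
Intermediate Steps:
$O{\left(v,E \right)} = 0$
$k = 0$ ($k = \left(-1\right) 0 = 0$)
$\frac{1}{k + 10840} = \frac{1}{0 + 10840} = \frac{1}{10840}$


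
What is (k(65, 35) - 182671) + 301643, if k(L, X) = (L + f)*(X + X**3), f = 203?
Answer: 11618852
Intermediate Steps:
k(L, X) = (203 + L)*(X + X**3) (k(L, X) = (L + 203)*(X + X**3) = (203 + L)*(X + X**3))
(k(65, 35) - 182671) + 301643 = (35*(203 + 65 + 203*35**2 + 65*35**2) - 182671) + 301643 = (35*(203 + 65 + 203*1225 + 65*1225) - 182671) + 301643 = (35*(203 + 65 + 248675 + 79625) - 182671) + 301643 = (35*328568 - 182671) + 301643 = (11499880 - 182671) + 301643 = 11317209 + 301643 = 11618852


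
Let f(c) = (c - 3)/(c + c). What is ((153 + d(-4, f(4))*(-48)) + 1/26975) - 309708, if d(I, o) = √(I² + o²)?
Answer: -8350246124/26975 - 30*√41 ≈ -3.0975e+5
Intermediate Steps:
f(c) = (-3 + c)/(2*c) (f(c) = (-3 + c)/((2*c)) = (-3 + c)*(1/(2*c)) = (-3 + c)/(2*c))
((153 + d(-4, f(4))*(-48)) + 1/26975) - 309708 = ((153 + √((-4)² + ((½)*(-3 + 4)/4)²)*(-48)) + 1/26975) - 309708 = ((153 + √(16 + ((½)*(¼)*1)²)*(-48)) + 1/26975) - 309708 = ((153 + √(16 + (⅛)²)*(-48)) + 1/26975) - 309708 = ((153 + √(16 + 1/64)*(-48)) + 1/26975) - 309708 = ((153 + √(1025/64)*(-48)) + 1/26975) - 309708 = ((153 + (5*√41/8)*(-48)) + 1/26975) - 309708 = ((153 - 30*√41) + 1/26975) - 309708 = (4127176/26975 - 30*√41) - 309708 = -8350246124/26975 - 30*√41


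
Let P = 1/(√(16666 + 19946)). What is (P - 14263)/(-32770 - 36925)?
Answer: 14263/69695 - √113/141759630 ≈ 0.20465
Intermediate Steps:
P = √113/2034 (P = 1/(√36612) = 1/(18*√113) = √113/2034 ≈ 0.0052262)
(P - 14263)/(-32770 - 36925) = (√113/2034 - 14263)/(-32770 - 36925) = (-14263 + √113/2034)/(-69695) = (-14263 + √113/2034)*(-1/69695) = 14263/69695 - √113/141759630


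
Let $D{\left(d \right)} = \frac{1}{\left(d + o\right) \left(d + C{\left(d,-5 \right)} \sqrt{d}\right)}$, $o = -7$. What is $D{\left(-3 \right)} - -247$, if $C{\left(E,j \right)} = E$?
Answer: $\frac{29641}{120} - \frac{i \sqrt{3}}{120} \approx 247.01 - 0.014434 i$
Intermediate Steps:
$D{\left(d \right)} = \frac{1}{\left(-7 + d\right) \left(d + d^{\frac{3}{2}}\right)}$ ($D{\left(d \right)} = \frac{1}{\left(d - 7\right) \left(d + d \sqrt{d}\right)} = \frac{1}{\left(-7 + d\right) \left(d + d^{\frac{3}{2}}\right)}$)
$D{\left(-3 \right)} - -247 = \frac{1}{\left(-3\right)^{2} + \left(-3\right)^{\frac{5}{2}} - -21 - 7 \left(-3\right)^{\frac{3}{2}}} - -247 = \frac{1}{9 + 9 i \sqrt{3} + 21 - 7 \left(- 3 i \sqrt{3}\right)} + 247 = \frac{1}{9 + 9 i \sqrt{3} + 21 + 21 i \sqrt{3}} + 247 = \frac{1}{30 + 30 i \sqrt{3}} + 247 = 247 + \frac{1}{30 + 30 i \sqrt{3}}$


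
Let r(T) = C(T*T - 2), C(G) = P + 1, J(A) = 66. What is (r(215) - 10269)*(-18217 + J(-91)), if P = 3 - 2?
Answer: 186356317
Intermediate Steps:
P = 1
C(G) = 2 (C(G) = 1 + 1 = 2)
r(T) = 2
(r(215) - 10269)*(-18217 + J(-91)) = (2 - 10269)*(-18217 + 66) = -10267*(-18151) = 186356317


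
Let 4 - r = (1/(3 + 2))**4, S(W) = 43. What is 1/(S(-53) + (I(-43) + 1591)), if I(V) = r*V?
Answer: 625/913793 ≈ 0.00068396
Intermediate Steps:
r = 2499/625 (r = 4 - (1/(3 + 2))**4 = 4 - (1/5)**4 = 4 - 1*1/625 = 4 - 1/625 = 2499/625 ≈ 3.9984)
I(V) = 2499*V/625
1/(S(-53) + (I(-43) + 1591)) = 1/(43 + ((2499/625)*(-43) + 1591)) = 1/(43 + (-107457/625 + 1591)) = 1/(43 + 886918/625) = 1/(913793/625) = 625/913793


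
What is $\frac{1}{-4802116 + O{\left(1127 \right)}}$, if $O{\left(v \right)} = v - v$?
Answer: $- \frac{1}{4802116} \approx -2.0824 \cdot 10^{-7}$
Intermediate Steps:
$O{\left(v \right)} = 0$
$\frac{1}{-4802116 + O{\left(1127 \right)}} = \frac{1}{-4802116 + 0} = \frac{1}{-4802116} = - \frac{1}{4802116}$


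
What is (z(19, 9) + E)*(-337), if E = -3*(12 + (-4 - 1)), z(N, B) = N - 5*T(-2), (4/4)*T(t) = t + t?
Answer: -6066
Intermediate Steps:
T(t) = 2*t (T(t) = t + t = 2*t)
z(N, B) = 20 + N (z(N, B) = N - 10*(-2) = N - 5*(-4) = N + 20 = 20 + N)
E = -21 (E = -3*(12 - 5) = -3*7 = -21)
(z(19, 9) + E)*(-337) = ((20 + 19) - 21)*(-337) = (39 - 21)*(-337) = 18*(-337) = -6066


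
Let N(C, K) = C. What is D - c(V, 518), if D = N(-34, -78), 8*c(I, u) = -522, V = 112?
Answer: 125/4 ≈ 31.250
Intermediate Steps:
c(I, u) = -261/4 (c(I, u) = (⅛)*(-522) = -261/4)
D = -34
D - c(V, 518) = -34 - 1*(-261/4) = -34 + 261/4 = 125/4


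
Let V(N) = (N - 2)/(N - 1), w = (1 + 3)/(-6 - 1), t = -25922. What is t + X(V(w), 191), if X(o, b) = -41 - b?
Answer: -26154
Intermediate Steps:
w = -4/7 (w = 4/(-7) = 4*(-⅐) = -4/7 ≈ -0.57143)
V(N) = (-2 + N)/(-1 + N)
t + X(V(w), 191) = -25922 + (-41 - 1*191) = -25922 + (-41 - 191) = -25922 - 232 = -26154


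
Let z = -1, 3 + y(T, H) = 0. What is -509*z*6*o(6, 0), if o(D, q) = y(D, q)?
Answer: -9162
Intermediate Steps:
y(T, H) = -3 (y(T, H) = -3 + 0 = -3)
o(D, q) = -3
-509*z*6*o(6, 0) = -509*(-1*6)*(-3) = -(-3054)*(-3) = -509*18 = -9162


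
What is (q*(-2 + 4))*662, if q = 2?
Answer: 2648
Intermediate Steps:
(q*(-2 + 4))*662 = (2*(-2 + 4))*662 = (2*2)*662 = 4*662 = 2648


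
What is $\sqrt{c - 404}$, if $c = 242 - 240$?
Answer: $i \sqrt{402} \approx 20.05 i$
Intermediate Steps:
$c = 2$
$\sqrt{c - 404} = \sqrt{2 - 404} = \sqrt{-402} = i \sqrt{402}$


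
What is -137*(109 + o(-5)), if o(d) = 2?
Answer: -15207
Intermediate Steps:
-137*(109 + o(-5)) = -137*(109 + 2) = -137*111 = -15207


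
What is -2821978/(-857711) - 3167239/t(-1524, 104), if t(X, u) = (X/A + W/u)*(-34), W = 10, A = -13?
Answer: 70923656070380/88959211787 ≈ 797.26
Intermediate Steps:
t(X, u) = -340/u + 34*X/13 (t(X, u) = (X/(-13) + 10/u)*(-34) = (X*(-1/13) + 10/u)*(-34) = (-X/13 + 10/u)*(-34) = (10/u - X/13)*(-34) = -340/u + 34*X/13)
-2821978/(-857711) - 3167239/t(-1524, 104) = -2821978/(-857711) - 3167239/(-340/104 + (34/13)*(-1524)) = -2821978*(-1/857711) - 3167239/(-340*1/104 - 51816/13) = 2821978/857711 - 3167239/(-85/26 - 51816/13) = 2821978/857711 - 3167239/(-103717/26) = 2821978/857711 - 3167239*(-26/103717) = 2821978/857711 + 82348214/103717 = 70923656070380/88959211787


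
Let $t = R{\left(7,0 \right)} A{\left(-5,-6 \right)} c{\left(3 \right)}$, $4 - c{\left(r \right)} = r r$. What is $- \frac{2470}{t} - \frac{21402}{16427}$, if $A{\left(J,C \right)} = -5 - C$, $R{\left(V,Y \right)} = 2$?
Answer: $\frac{4036067}{16427} \approx 245.7$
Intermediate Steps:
$c{\left(r \right)} = 4 - r^{2}$ ($c{\left(r \right)} = 4 - r r = 4 - r^{2}$)
$t = -10$ ($t = 2 \left(-5 - -6\right) \left(4 - 3^{2}\right) = 2 \left(-5 + 6\right) \left(4 - 9\right) = 2 \cdot 1 \left(4 - 9\right) = 2 \left(-5\right) = -10$)
$- \frac{2470}{t} - \frac{21402}{16427} = - \frac{2470}{-10} - \frac{21402}{16427} = \left(-2470\right) \left(- \frac{1}{10}\right) - \frac{21402}{16427} = 247 - \frac{21402}{16427} = \frac{4036067}{16427}$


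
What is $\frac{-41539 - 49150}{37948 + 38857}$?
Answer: $- \frac{90689}{76805} \approx -1.1808$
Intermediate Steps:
$\frac{-41539 - 49150}{37948 + 38857} = - \frac{90689}{76805}$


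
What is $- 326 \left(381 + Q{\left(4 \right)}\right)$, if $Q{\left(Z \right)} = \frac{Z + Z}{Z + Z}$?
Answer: $-124532$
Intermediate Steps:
$Q{\left(Z \right)} = 1$ ($Q{\left(Z \right)} = \frac{2 Z}{2 Z} = 2 Z \frac{1}{2 Z} = 1$)
$- 326 \left(381 + Q{\left(4 \right)}\right) = - 326 \left(381 + 1\right) = \left(-326\right) 382 = -124532$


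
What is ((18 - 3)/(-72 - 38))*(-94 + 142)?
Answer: -72/11 ≈ -6.5455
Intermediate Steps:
((18 - 3)/(-72 - 38))*(-94 + 142) = (15/(-110))*48 = (15*(-1/110))*48 = -3/22*48 = -72/11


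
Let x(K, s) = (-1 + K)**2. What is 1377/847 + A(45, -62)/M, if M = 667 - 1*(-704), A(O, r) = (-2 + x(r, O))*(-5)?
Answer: -14912378/1161237 ≈ -12.842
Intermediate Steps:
A(O, r) = 10 - 5*(-1 + r)**2 (A(O, r) = (-2 + (-1 + r)**2)*(-5) = 10 - 5*(-1 + r)**2)
M = 1371 (M = 667 + 704 = 1371)
1377/847 + A(45, -62)/M = 1377/847 + (10 - 5*(-1 - 62)**2)/1371 = 1377*(1/847) + (10 - 5*(-63)**2)*(1/1371) = 1377/847 + (10 - 5*3969)*(1/1371) = 1377/847 + (10 - 19845)*(1/1371) = 1377/847 - 19835*1/1371 = 1377/847 - 19835/1371 = -14912378/1161237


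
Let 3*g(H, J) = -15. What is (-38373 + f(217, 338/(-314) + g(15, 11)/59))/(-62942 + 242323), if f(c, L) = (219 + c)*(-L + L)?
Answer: -38373/179381 ≈ -0.21392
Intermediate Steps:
g(H, J) = -5 (g(H, J) = (⅓)*(-15) = -5)
f(c, L) = 0 (f(c, L) = (219 + c)*0 = 0)
(-38373 + f(217, 338/(-314) + g(15, 11)/59))/(-62942 + 242323) = (-38373 + 0)/(-62942 + 242323) = -38373/179381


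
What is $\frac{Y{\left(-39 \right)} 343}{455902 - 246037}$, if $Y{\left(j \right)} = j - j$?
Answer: $0$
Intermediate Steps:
$Y{\left(j \right)} = 0$
$\frac{Y{\left(-39 \right)} 343}{455902 - 246037} = \frac{0 \cdot 343}{455902 - 246037} = \frac{0}{455902 - 246037} = \frac{0}{209865} = 0 \cdot \frac{1}{209865} = 0$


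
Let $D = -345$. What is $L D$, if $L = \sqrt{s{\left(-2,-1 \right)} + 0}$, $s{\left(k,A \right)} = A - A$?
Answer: $0$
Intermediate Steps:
$s{\left(k,A \right)} = 0$
$L = 0$ ($L = \sqrt{0 + 0} = \sqrt{0} = 0$)
$L D = 0 \left(-345\right) = 0$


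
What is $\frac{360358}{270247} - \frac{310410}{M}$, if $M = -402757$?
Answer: $\frac{229024078276}{108843870979} \approx 2.1042$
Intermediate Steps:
$\frac{360358}{270247} - \frac{310410}{M} = \frac{360358}{270247} - \frac{310410}{-402757} = 360358 \cdot \frac{1}{270247} - - \frac{310410}{402757} = \frac{360358}{270247} + \frac{310410}{402757} = \frac{229024078276}{108843870979}$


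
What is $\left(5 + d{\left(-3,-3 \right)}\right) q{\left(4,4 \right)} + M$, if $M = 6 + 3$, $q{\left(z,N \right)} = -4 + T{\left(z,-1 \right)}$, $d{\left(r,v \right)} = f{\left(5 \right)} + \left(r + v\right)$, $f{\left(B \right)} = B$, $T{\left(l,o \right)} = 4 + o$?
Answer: $5$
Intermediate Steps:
$d{\left(r,v \right)} = 5 + r + v$ ($d{\left(r,v \right)} = 5 + \left(r + v\right) = 5 + r + v$)
$q{\left(z,N \right)} = -1$ ($q{\left(z,N \right)} = -4 + \left(4 - 1\right) = -4 + 3 = -1$)
$M = 9$
$\left(5 + d{\left(-3,-3 \right)}\right) q{\left(4,4 \right)} + M = \left(5 - 1\right) \left(-1\right) + 9 = 4 \left(-1\right) + 9 = -4 + 9 = 5$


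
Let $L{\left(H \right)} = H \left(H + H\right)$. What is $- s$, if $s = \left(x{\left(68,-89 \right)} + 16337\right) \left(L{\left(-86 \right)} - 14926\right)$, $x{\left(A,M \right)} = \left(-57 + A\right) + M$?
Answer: $2178706$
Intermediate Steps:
$x{\left(A,M \right)} = -57 + A + M$
$L{\left(H \right)} = 2 H^{2}$ ($L{\left(H \right)} = H 2 H = 2 H^{2}$)
$s = -2178706$ ($s = \left(\left(-57 + 68 - 89\right) + 16337\right) \left(2 \left(-86\right)^{2} - 14926\right) = \left(-78 + 16337\right) \left(2 \cdot 7396 - 14926\right) = 16259 \left(14792 - 14926\right) = 16259 \left(-134\right) = -2178706$)
$- s = \left(-1\right) \left(-2178706\right) = 2178706$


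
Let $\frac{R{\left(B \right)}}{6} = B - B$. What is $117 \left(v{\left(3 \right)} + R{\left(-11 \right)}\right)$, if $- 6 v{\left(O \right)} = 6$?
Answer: $-117$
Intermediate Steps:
$R{\left(B \right)} = 0$ ($R{\left(B \right)} = 6 \left(B - B\right) = 6 \cdot 0 = 0$)
$v{\left(O \right)} = -1$ ($v{\left(O \right)} = \left(- \frac{1}{6}\right) 6 = -1$)
$117 \left(v{\left(3 \right)} + R{\left(-11 \right)}\right) = 117 \left(-1 + 0\right) = 117 \left(-1\right) = -117$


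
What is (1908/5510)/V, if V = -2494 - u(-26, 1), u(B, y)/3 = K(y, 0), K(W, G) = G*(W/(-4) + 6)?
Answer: -477/3435485 ≈ -0.00013885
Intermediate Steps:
K(W, G) = G*(6 - W/4) (K(W, G) = G*(W*(-¼) + 6) = G*(-W/4 + 6) = G*(6 - W/4))
u(B, y) = 0 (u(B, y) = 3*((¼)*0*(24 - y)) = 3*0 = 0)
V = -2494 (V = -2494 - 1*0 = -2494 + 0 = -2494)
(1908/5510)/V = (1908/5510)/(-2494) = (1908*(1/5510))*(-1/2494) = (954/2755)*(-1/2494) = -477/3435485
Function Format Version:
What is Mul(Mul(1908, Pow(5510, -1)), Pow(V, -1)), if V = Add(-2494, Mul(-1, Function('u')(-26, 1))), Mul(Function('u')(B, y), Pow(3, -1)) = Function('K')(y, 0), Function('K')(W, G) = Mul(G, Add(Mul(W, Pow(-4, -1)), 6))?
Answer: Rational(-477, 3435485) ≈ -0.00013885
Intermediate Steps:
Function('K')(W, G) = Mul(G, Add(6, Mul(Rational(-1, 4), W))) (Function('K')(W, G) = Mul(G, Add(Mul(W, Rational(-1, 4)), 6)) = Mul(G, Add(Mul(Rational(-1, 4), W), 6)) = Mul(G, Add(6, Mul(Rational(-1, 4), W))))
Function('u')(B, y) = 0 (Function('u')(B, y) = Mul(3, Mul(Rational(1, 4), 0, Add(24, Mul(-1, y)))) = Mul(3, 0) = 0)
V = -2494 (V = Add(-2494, Mul(-1, 0)) = Add(-2494, 0) = -2494)
Mul(Mul(1908, Pow(5510, -1)), Pow(V, -1)) = Mul(Mul(1908, Pow(5510, -1)), Pow(-2494, -1)) = Mul(Mul(1908, Rational(1, 5510)), Rational(-1, 2494)) = Mul(Rational(954, 2755), Rational(-1, 2494)) = Rational(-477, 3435485)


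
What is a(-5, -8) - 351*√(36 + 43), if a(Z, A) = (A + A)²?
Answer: 256 - 351*√79 ≈ -2863.8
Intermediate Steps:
a(Z, A) = 4*A² (a(Z, A) = (2*A)² = 4*A²)
a(-5, -8) - 351*√(36 + 43) = 4*(-8)² - 351*√(36 + 43) = 4*64 - 351*√79 = 256 - 351*√79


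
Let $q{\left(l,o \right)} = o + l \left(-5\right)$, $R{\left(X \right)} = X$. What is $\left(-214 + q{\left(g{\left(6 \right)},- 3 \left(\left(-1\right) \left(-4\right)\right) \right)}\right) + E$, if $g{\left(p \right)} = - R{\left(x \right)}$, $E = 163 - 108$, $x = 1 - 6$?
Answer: $-196$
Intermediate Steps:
$x = -5$ ($x = 1 - 6 = -5$)
$E = 55$ ($E = 163 - 108 = 55$)
$g{\left(p \right)} = 5$ ($g{\left(p \right)} = \left(-1\right) \left(-5\right) = 5$)
$q{\left(l,o \right)} = o - 5 l$
$\left(-214 + q{\left(g{\left(6 \right)},- 3 \left(\left(-1\right) \left(-4\right)\right) \right)}\right) + E = \left(-214 - \left(25 + 3 \left(\left(-1\right) \left(-4\right)\right)\right)\right) + 55 = \left(-214 - 37\right) + 55 = -251 + 55 = -196$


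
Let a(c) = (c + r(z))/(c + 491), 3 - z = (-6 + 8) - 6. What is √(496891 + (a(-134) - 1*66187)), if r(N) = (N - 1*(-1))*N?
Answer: 25*√9758714/119 ≈ 656.28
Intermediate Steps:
z = 7 (z = 3 - ((-6 + 8) - 6) = 3 - (2 - 6) = 3 - 1*(-4) = 3 + 4 = 7)
r(N) = N*(1 + N) (r(N) = (N + 1)*N = (1 + N)*N = N*(1 + N))
a(c) = (56 + c)/(491 + c) (a(c) = (c + 7*(1 + 7))/(c + 491) = (c + 7*8)/(491 + c) = (c + 56)/(491 + c) = (56 + c)/(491 + c))
√(496891 + (a(-134) - 1*66187)) = √(496891 + ((56 - 134)/(491 - 134) - 1*66187)) = √(496891 + (-78/357 - 66187)) = √(496891 + ((1/357)*(-78) - 66187)) = √(496891 + (-26/119 - 66187)) = √(496891 - 7876279/119) = √(51253750/119) = 25*√9758714/119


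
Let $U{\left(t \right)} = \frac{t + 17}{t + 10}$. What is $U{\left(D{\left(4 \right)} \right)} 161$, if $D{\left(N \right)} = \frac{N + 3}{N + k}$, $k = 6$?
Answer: $\frac{28497}{107} \approx 266.33$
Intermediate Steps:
$D{\left(N \right)} = \frac{3 + N}{6 + N}$ ($D{\left(N \right)} = \frac{N + 3}{N + 6} = \frac{3 + N}{6 + N}$)
$U{\left(t \right)} = \frac{17 + t}{10 + t}$
$U{\left(D{\left(4 \right)} \right)} 161 = \frac{17 + \frac{3 + 4}{6 + 4}}{10 + \frac{3 + 4}{6 + 4}} \cdot 161 = \frac{17 + \frac{1}{10} \cdot 7}{10 + \frac{1}{10} \cdot 7} \cdot 161 = \frac{17 + \frac{7}{10}}{10 + \frac{7}{10}} \cdot 161 = \frac{1}{\frac{107}{10}} \cdot \frac{177}{10} \cdot 161 = \frac{10}{107} \cdot \frac{177}{10} \cdot 161 = \frac{177}{107} \cdot 161 = \frac{28497}{107}$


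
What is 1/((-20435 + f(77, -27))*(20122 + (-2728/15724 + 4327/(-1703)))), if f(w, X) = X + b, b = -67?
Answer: -6694493/2765018517992127 ≈ -2.4211e-9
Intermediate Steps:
f(w, X) = -67 + X (f(w, X) = X - 67 = -67 + X)
1/((-20435 + f(77, -27))*(20122 + (-2728/15724 + 4327/(-1703)))) = 1/((-20435 + (-67 - 27))*(20122 + (-2728/15724 + 4327/(-1703)))) = 1/((-20435 - 94)*(20122 + (-2728*1/15724 + 4327*(-1/1703)))) = 1/(-20529*(20122 + (-682/3931 - 4327/1703))) = 1/(-20529*(20122 - 18170883/6694493)) = 1/(-20529*134688417263/6694493) = 1/(-2765018517992127/6694493) = -6694493/2765018517992127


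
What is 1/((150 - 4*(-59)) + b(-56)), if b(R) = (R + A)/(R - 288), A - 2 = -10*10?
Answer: 172/66469 ≈ 0.0025877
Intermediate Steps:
A = -98 (A = 2 - 10*10 = 2 - 100 = -98)
b(R) = (-98 + R)/(-288 + R) (b(R) = (R - 98)/(R - 288) = (-98 + R)/(-288 + R))
1/((150 - 4*(-59)) + b(-56)) = 1/((150 - 4*(-59)) + (-98 - 56)/(-288 - 56)) = 1/((150 + 236) - 154/(-344)) = 1/(386 - 1/344*(-154)) = 1/(386 + 77/172) = 1/(66469/172) = 172/66469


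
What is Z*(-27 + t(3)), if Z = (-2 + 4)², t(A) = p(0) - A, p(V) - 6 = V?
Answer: -96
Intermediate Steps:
p(V) = 6 + V
t(A) = 6 - A (t(A) = (6 + 0) - A = 6 - A)
Z = 4 (Z = 2² = 4)
Z*(-27 + t(3)) = 4*(-27 + (6 - 1*3)) = 4*(-27 + (6 - 3)) = 4*(-27 + 3) = 4*(-24) = -96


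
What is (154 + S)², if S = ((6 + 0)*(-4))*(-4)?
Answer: 62500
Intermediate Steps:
S = 96 (S = (6*(-4))*(-4) = -24*(-4) = 96)
(154 + S)² = (154 + 96)² = 250² = 62500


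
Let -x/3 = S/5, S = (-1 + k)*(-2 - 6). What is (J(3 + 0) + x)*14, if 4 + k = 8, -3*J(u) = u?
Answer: 938/5 ≈ 187.60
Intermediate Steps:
J(u) = -u/3
k = 4 (k = -4 + 8 = 4)
S = -24 (S = (-1 + 4)*(-2 - 6) = 3*(-8) = -24)
x = 72/5 (x = -(-72)/5 = -3*(-24/5) = 72/5 ≈ 14.400)
(J(3 + 0) + x)*14 = (-(3 + 0)/3 + 72/5)*14 = (-1/3*3 + 72/5)*14 = (-1 + 72/5)*14 = (67/5)*14 = 938/5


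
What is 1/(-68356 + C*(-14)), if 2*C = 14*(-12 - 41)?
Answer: -1/63162 ≈ -1.5832e-5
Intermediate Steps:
C = -371 (C = (14*(-12 - 41))/2 = (14*(-53))/2 = (½)*(-742) = -371)
1/(-68356 + C*(-14)) = 1/(-68356 - 371*(-14)) = 1/(-68356 + 5194) = 1/(-63162) = -1/63162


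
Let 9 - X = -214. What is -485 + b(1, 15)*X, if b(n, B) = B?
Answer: 2860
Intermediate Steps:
X = 223 (X = 9 - 1*(-214) = 9 + 214 = 223)
-485 + b(1, 15)*X = -485 + 15*223 = -485 + 3345 = 2860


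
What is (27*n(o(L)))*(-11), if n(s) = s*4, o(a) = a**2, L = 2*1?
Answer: -4752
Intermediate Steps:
L = 2
n(s) = 4*s
(27*n(o(L)))*(-11) = (27*(4*2**2))*(-11) = (27*(4*4))*(-11) = (27*16)*(-11) = 432*(-11) = -4752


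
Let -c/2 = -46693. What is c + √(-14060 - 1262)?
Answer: 93386 + I*√15322 ≈ 93386.0 + 123.78*I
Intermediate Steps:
c = 93386 (c = -2*(-46693) = 93386)
c + √(-14060 - 1262) = 93386 + √(-14060 - 1262) = 93386 + √(-15322) = 93386 + I*√15322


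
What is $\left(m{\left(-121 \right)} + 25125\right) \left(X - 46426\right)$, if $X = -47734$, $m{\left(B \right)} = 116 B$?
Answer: $-1044140240$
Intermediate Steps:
$\left(m{\left(-121 \right)} + 25125\right) \left(X - 46426\right) = \left(116 \left(-121\right) + 25125\right) \left(-47734 - 46426\right) = \left(-14036 + 25125\right) \left(-94160\right) = 11089 \left(-94160\right) = -1044140240$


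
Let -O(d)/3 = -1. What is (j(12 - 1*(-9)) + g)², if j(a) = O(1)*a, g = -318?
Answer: 65025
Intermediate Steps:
O(d) = 3 (O(d) = -3*(-1) = 3)
j(a) = 3*a
(j(12 - 1*(-9)) + g)² = (3*(12 - 1*(-9)) - 318)² = (3*(12 + 9) - 318)² = (3*21 - 318)² = (63 - 318)² = (-255)² = 65025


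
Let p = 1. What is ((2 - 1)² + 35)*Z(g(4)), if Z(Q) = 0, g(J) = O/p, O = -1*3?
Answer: 0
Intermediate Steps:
O = -3
g(J) = -3 (g(J) = -3/1 = -3*1 = -3)
((2 - 1)² + 35)*Z(g(4)) = ((2 - 1)² + 35)*0 = (1² + 35)*0 = (1 + 35)*0 = 36*0 = 0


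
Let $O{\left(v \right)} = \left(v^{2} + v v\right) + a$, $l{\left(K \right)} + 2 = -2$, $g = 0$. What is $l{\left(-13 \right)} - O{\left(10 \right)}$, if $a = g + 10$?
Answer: $-214$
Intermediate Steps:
$a = 10$ ($a = 0 + 10 = 10$)
$l{\left(K \right)} = -4$ ($l{\left(K \right)} = -2 - 2 = -4$)
$O{\left(v \right)} = 10 + 2 v^{2}$ ($O{\left(v \right)} = \left(v^{2} + v v\right) + 10 = \left(v^{2} + v^{2}\right) + 10 = 2 v^{2} + 10 = 10 + 2 v^{2}$)
$l{\left(-13 \right)} - O{\left(10 \right)} = -4 - \left(10 + 2 \cdot 10^{2}\right) = -4 - \left(10 + 2 \cdot 100\right) = -4 - \left(10 + 200\right) = -4 - 210 = -214$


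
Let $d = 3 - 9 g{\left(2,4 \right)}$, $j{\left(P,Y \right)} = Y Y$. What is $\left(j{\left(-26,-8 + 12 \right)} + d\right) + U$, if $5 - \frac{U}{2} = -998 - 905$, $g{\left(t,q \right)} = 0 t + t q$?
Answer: $3763$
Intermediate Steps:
$j{\left(P,Y \right)} = Y^{2}$
$g{\left(t,q \right)} = q t$ ($g{\left(t,q \right)} = 0 + q t = q t$)
$U = 3816$ ($U = 10 - 2 \left(-998 - 905\right) = 10 - -3806 = 10 + 3806 = 3816$)
$d = -69$ ($d = 3 - 9 \cdot 4 \cdot 2 = 3 - 72 = -69$)
$\left(j{\left(-26,-8 + 12 \right)} + d\right) + U = \left(\left(-8 + 12\right)^{2} - 69\right) + 3816 = \left(4^{2} - 69\right) + 3816 = \left(16 - 69\right) + 3816 = -53 + 3816 = 3763$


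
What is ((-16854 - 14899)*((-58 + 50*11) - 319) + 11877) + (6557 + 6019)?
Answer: -5468816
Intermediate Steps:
((-16854 - 14899)*((-58 + 50*11) - 319) + 11877) + (6557 + 6019) = (-31753*((-58 + 550) - 319) + 11877) + 12576 = (-31753*(492 - 319) + 11877) + 12576 = (-31753*173 + 11877) + 12576 = (-5493269 + 11877) + 12576 = -5481392 + 12576 = -5468816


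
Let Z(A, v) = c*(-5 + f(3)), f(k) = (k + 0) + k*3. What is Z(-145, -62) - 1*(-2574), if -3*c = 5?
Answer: 7687/3 ≈ 2562.3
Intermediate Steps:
c = -5/3 (c = -1/3*5 = -5/3 ≈ -1.6667)
f(k) = 4*k (f(k) = k + 3*k = 4*k)
Z(A, v) = -35/3 (Z(A, v) = -5*(-5 + 4*3)/3 = -5*(-5 + 12)/3 = -5/3*7 = -35/3)
Z(-145, -62) - 1*(-2574) = -35/3 - 1*(-2574) = -35/3 + 2574 = 7687/3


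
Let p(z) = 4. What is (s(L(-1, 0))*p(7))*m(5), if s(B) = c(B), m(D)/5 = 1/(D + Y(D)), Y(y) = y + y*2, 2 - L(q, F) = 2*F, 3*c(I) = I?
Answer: ⅔ ≈ 0.66667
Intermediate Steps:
c(I) = I/3
L(q, F) = 2 - 2*F
Y(y) = 3*y (Y(y) = y + 2*y = 3*y)
m(D) = 5/(4*D) (m(D) = 5/(D + 3*D) = 5/((4*D)) = 5*(1/(4*D)) = 5/(4*D))
s(B) = B/3
(s(L(-1, 0))*p(7))*m(5) = (((2 - 2*0)/3)*4)*((5/4)/5) = (((2 + 0)/3)*4)*((5/4)*(⅕)) = (((⅓)*2)*4)*(¼) = ((⅔)*4)*(¼) = (8/3)*(¼) = ⅔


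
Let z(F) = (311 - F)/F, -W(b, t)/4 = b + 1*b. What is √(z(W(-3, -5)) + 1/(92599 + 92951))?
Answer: 17*√25326338/24740 ≈ 3.4581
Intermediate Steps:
W(b, t) = -8*b (W(b, t) = -4*(b + 1*b) = -4*(b + b) = -8*b)
z(F) = (311 - F)/F
√(z(W(-3, -5)) + 1/(92599 + 92951)) = √((311 - (-8)*(-3))/((-8*(-3))) + 1/(92599 + 92951)) = √((311 - 1*24)/24 + 1/185550) = √((311 - 24)/24 + 1/185550) = √((1/24)*287 + 1/185550) = √(287/24 + 1/185550) = √(2958493/247400) = 17*√25326338/24740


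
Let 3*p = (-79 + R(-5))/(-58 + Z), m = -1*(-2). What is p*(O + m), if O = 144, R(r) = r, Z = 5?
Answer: 4088/53 ≈ 77.132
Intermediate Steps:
m = 2
p = 28/53 (p = ((-79 - 5)/(-58 + 5))/3 = (-84/(-53))/3 = (-84*(-1/53))/3 = (⅓)*(84/53) = 28/53 ≈ 0.52830)
p*(O + m) = 28*(144 + 2)/53 = (28/53)*146 = 4088/53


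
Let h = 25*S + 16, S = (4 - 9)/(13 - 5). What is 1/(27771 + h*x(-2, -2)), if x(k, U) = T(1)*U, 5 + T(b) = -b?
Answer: 2/55551 ≈ 3.6003e-5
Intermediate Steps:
T(b) = -5 - b
x(k, U) = -6*U (x(k, U) = (-5 - 1*1)*U = (-5 - 1)*U = -6*U)
S = -5/8 ≈ -0.62500
h = 3/8 (h = 25*(-5/8) + 16 = -125/8 + 16 = 3/8 ≈ 0.37500)
1/(27771 + h*x(-2, -2)) = 1/(27771 + 3*(-6*(-2))/8) = 1/(27771 + (3/8)*12) = 1/(27771 + 9/2) = 1/(55551/2) = 2/55551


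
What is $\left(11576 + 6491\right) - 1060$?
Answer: $17007$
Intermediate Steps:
$\left(11576 + 6491\right) - 1060 = 18067 - 1060 = 17007$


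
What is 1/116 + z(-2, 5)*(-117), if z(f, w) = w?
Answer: -67859/116 ≈ -584.99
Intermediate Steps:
1/116 + z(-2, 5)*(-117) = 1/116 + 5*(-117) = 1/116 - 585 = -67859/116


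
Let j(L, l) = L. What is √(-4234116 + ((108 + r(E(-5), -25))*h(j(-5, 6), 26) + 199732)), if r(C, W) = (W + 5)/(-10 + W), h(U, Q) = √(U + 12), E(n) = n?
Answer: 2*√(-49421204 + 1330*√7)/7 ≈ 2008.5*I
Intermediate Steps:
h(U, Q) = √(12 + U)
r(C, W) = (5 + W)/(-10 + W)
√(-4234116 + ((108 + r(E(-5), -25))*h(j(-5, 6), 26) + 199732)) = √(-4234116 + ((108 + (5 - 25)/(-10 - 25))*√(12 - 5) + 199732)) = √(-4234116 + ((108 - 20/(-35))*√7 + 199732)) = √(-4234116 + ((108 - 1/35*(-20))*√7 + 199732)) = √(-4234116 + ((108 + 4/7)*√7 + 199732)) = √(-4234116 + (760*√7/7 + 199732)) = √(-4234116 + (199732 + 760*√7/7)) = √(-4034384 + 760*√7/7)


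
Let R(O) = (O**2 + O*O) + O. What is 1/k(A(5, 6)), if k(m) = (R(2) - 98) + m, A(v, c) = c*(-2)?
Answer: -1/100 ≈ -0.010000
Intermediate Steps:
A(v, c) = -2*c
R(O) = O + 2*O**2 (R(O) = (O**2 + O**2) + O = 2*O**2 + O = O + 2*O**2)
k(m) = -88 + m (k(m) = (2*(1 + 2*2) - 98) + m = (2*(1 + 4) - 98) + m = (2*5 - 98) + m = (10 - 98) + m = -88 + m)
1/k(A(5, 6)) = 1/(-88 - 2*6) = 1/(-88 - 12) = 1/(-100) = -1/100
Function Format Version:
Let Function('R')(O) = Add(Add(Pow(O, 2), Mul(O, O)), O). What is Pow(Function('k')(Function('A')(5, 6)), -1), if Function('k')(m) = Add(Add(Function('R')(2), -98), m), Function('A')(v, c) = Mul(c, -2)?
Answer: Rational(-1, 100) ≈ -0.010000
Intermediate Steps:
Function('A')(v, c) = Mul(-2, c)
Function('R')(O) = Add(O, Mul(2, Pow(O, 2))) (Function('R')(O) = Add(Add(Pow(O, 2), Pow(O, 2)), O) = Add(Mul(2, Pow(O, 2)), O) = Add(O, Mul(2, Pow(O, 2))))
Function('k')(m) = Add(-88, m) (Function('k')(m) = Add(Add(Mul(2, Add(1, Mul(2, 2))), -98), m) = Add(Add(Mul(2, Add(1, 4)), -98), m) = Add(Add(Mul(2, 5), -98), m) = Add(Add(10, -98), m) = Add(-88, m))
Pow(Function('k')(Function('A')(5, 6)), -1) = Pow(Add(-88, Mul(-2, 6)), -1) = Pow(Add(-88, -12), -1) = Pow(-100, -1) = Rational(-1, 100)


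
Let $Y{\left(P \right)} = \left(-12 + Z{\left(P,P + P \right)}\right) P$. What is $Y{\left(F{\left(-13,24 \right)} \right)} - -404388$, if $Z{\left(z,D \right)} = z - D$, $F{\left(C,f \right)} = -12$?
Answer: $404388$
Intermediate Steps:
$Y{\left(P \right)} = P \left(-12 - P\right)$ ($Y{\left(P \right)} = \left(-12 + \left(P - \left(P + P\right)\right)\right) P = \left(-12 + \left(P - 2 P\right)\right) P = \left(-12 - P\right) P = P \left(-12 - P\right)$)
$Y{\left(F{\left(-13,24 \right)} \right)} - -404388 = \left(-1\right) \left(-12\right) \left(12 - 12\right) - -404388 = \left(-1\right) \left(-12\right) 0 + 404388 = 0 + 404388 = 404388$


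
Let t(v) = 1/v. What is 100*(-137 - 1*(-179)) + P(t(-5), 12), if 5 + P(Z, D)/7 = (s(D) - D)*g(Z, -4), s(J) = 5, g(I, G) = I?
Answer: 20874/5 ≈ 4174.8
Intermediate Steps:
P(Z, D) = -35 + 7*Z*(5 - D) (P(Z, D) = -35 + 7*((5 - D)*Z) = -35 + 7*(Z*(5 - D)) = -35 + 7*Z*(5 - D))
100*(-137 - 1*(-179)) + P(t(-5), 12) = 100*(-137 - 1*(-179)) + (-35 + 35/(-5) - 7*12/(-5)) = 100*(-137 + 179) + (-35 + 35*(-⅕) - 7*12*(-⅕)) = 100*42 + (-35 - 7 + 84/5) = 4200 - 126/5 = 20874/5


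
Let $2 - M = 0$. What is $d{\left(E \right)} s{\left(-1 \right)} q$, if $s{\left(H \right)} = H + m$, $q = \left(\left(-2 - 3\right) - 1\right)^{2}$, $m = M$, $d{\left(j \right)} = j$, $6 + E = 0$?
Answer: $-216$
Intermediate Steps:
$E = -6$ ($E = -6 + 0 = -6$)
$M = 2$ ($M = 2 - 0 = 2 + 0 = 2$)
$m = 2$
$q = 36$ ($q = \left(\left(-2 - 3\right) - 1\right)^{2} = \left(-5 - 1\right)^{2} = \left(-6\right)^{2} = 36$)
$s{\left(H \right)} = 2 + H$ ($s{\left(H \right)} = H + 2 = 2 + H$)
$d{\left(E \right)} s{\left(-1 \right)} q = - 6 \left(2 - 1\right) 36 = \left(-6\right) 1 \cdot 36 = \left(-6\right) 36 = -216$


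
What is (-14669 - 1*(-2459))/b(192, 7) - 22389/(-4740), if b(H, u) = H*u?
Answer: -385897/88480 ≈ -4.3614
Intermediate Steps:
(-14669 - 1*(-2459))/b(192, 7) - 22389/(-4740) = (-14669 - 1*(-2459))/((192*7)) - 22389/(-4740) = (-14669 + 2459)/1344 - 22389*(-1/4740) = -12210*1/1344 + 7463/1580 = -2035/224 + 7463/1580 = -385897/88480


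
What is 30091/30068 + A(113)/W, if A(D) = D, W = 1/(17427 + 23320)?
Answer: 138445460039/30068 ≈ 4.6044e+6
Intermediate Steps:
W = 1/40747 ≈ 2.4542e-5
30091/30068 + A(113)/W = 30091/30068 + 113/(1/40747) = 30091*(1/30068) + 113*40747 = 30091/30068 + 4604411 = 138445460039/30068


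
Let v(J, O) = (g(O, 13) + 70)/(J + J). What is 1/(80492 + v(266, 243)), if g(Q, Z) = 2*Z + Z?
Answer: 532/42821853 ≈ 1.2424e-5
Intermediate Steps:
g(Q, Z) = 3*Z
v(J, O) = 109/(2*J) (v(J, O) = (3*13 + 70)/(J + J) = (39 + 70)/((2*J)) = 109*(1/(2*J)) = 109/(2*J))
1/(80492 + v(266, 243)) = 1/(80492 + (109/2)/266) = 1/(80492 + (109/2)*(1/266)) = 1/(80492 + 109/532) = 1/(42821853/532) = 532/42821853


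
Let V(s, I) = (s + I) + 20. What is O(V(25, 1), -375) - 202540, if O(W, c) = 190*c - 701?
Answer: -274491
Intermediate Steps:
V(s, I) = 20 + I + s (V(s, I) = (I + s) + 20 = 20 + I + s)
O(W, c) = -701 + 190*c
O(V(25, 1), -375) - 202540 = (-701 + 190*(-375)) - 202540 = (-701 - 71250) - 202540 = -71951 - 202540 = -274491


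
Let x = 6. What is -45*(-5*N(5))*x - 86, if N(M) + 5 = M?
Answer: -86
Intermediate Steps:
N(M) = -5 + M
-45*(-5*N(5))*x - 86 = -45*(-5*(-5 + 5))*6 - 86 = -45*(-5*0)*6 - 86 = -0*6 - 86 = -45*0 - 86 = 0 - 86 = -86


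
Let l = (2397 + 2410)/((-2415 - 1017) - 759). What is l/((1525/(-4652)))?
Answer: 2032924/581025 ≈ 3.4989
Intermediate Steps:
l = -437/381 (l = 4807/(-3432 - 759) = 4807/(-4191) = 4807*(-1/4191) = -437/381 ≈ -1.1470)
l/((1525/(-4652))) = -437/(381*(1525/(-4652))) = -437/(381*(1525*(-1/4652))) = -437/(381*(-1525/4652)) = -437/381*(-4652/1525) = 2032924/581025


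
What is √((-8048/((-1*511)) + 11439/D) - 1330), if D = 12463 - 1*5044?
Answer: I*√2096323852020629/1263703 ≈ 36.231*I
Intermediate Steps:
D = 7419 (D = 12463 - 5044 = 7419)
√((-8048/((-1*511)) + 11439/D) - 1330) = √((-8048/((-1*511)) + 11439/7419) - 1330) = √((-8048/(-511) + 11439*(1/7419)) - 1330) = √((-8048*(-1/511) + 3813/2473) - 1330) = √((8048/511 + 3813/2473) - 1330) = √(21851147/1263703 - 1330) = √(-1658873843/1263703) = I*√2096323852020629/1263703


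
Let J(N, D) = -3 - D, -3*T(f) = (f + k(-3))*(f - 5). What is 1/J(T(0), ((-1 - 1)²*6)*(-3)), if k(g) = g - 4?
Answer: 1/69 ≈ 0.014493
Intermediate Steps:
k(g) = -4 + g
T(f) = -(-7 + f)*(-5 + f)/3 (T(f) = -(f + (-4 - 3))*(f - 5)/3 = -(f - 7)*(-5 + f)/3 = -(-7 + f)*(-5 + f)/3)
1/J(T(0), ((-1 - 1)²*6)*(-3)) = 1/(-3 - (-1 - 1)²*6*(-3)) = 1/(-3 - (-2)²*6*(-3)) = 1/(-3 - 4*6*(-3)) = 1/(-3 - 24*(-3)) = 1/(-3 - 1*(-72)) = 1/(-3 + 72) = 1/69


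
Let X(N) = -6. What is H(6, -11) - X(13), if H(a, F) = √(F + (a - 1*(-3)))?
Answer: 6 + I*√2 ≈ 6.0 + 1.4142*I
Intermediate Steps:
H(a, F) = √(3 + F + a) (H(a, F) = √(F + (a + 3)) = √(F + (3 + a)) = √(3 + F + a))
H(6, -11) - X(13) = √(3 - 11 + 6) - 1*(-6) = √(-2) + 6 = I*√2 + 6 = 6 + I*√2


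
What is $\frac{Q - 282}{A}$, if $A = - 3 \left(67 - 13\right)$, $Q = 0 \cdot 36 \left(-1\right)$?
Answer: $\frac{47}{27} \approx 1.7407$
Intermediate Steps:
$Q = 0$ ($Q = 0 \left(-36\right) = 0$)
$A = -162$ ($A = - 3 \left(67 - 13\right) = \left(-3\right) 54 = -162$)
$\frac{Q - 282}{A} = \frac{0 - 282}{-162} = \left(-282\right) \left(- \frac{1}{162}\right) = \frac{47}{27}$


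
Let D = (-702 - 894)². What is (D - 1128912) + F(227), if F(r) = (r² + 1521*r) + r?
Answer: 1815327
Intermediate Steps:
D = 2547216 (D = (-1596)² = 2547216)
F(r) = r² + 1522*r
(D - 1128912) + F(227) = (2547216 - 1128912) + 227*(1522 + 227) = 1418304 + 227*1749 = 1418304 + 397023 = 1815327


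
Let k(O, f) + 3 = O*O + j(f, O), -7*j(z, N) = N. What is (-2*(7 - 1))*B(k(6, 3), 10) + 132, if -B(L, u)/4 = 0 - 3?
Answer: -12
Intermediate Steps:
j(z, N) = -N/7
k(O, f) = -3 + O² - O/7 (k(O, f) = -3 + (O*O - O/7) = -3 + (O² - O/7) = -3 + O² - O/7)
B(L, u) = 12 (B(L, u) = -4*(0 - 3) = -4*(-3) = 12)
(-2*(7 - 1))*B(k(6, 3), 10) + 132 = -2*(7 - 1)*12 + 132 = -2*6*12 + 132 = -12*12 + 132 = -144 + 132 = -12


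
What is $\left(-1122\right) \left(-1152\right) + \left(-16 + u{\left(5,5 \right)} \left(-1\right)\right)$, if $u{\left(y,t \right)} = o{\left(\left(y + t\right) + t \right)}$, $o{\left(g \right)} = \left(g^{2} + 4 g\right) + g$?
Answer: $1292228$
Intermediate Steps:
$o{\left(g \right)} = g^{2} + 5 g$
$u{\left(y,t \right)} = \left(y + 2 t\right) \left(5 + y + 2 t\right)$ ($u{\left(y,t \right)} = \left(\left(y + t\right) + t\right) \left(5 + \left(\left(y + t\right) + t\right)\right) = \left(\left(t + y\right) + t\right) \left(5 + \left(\left(t + y\right) + t\right)\right) = \left(y + 2 t\right) \left(5 + \left(y + 2 t\right)\right) = \left(y + 2 t\right) \left(5 + y + 2 t\right)$)
$\left(-1122\right) \left(-1152\right) + \left(-16 + u{\left(5,5 \right)} \left(-1\right)\right) = \left(-1122\right) \left(-1152\right) + \left(-16 + \left(5 + 2 \cdot 5\right) \left(5 + 5 + 2 \cdot 5\right) \left(-1\right)\right) = 1292544 + \left(-16 + \left(5 + 10\right) \left(5 + 5 + 10\right) \left(-1\right)\right) = 1292544 + \left(-16 + 15 \cdot 20 \left(-1\right)\right) = 1292544 + \left(-16 + 300 \left(-1\right)\right) = 1292544 - 316 = 1292228$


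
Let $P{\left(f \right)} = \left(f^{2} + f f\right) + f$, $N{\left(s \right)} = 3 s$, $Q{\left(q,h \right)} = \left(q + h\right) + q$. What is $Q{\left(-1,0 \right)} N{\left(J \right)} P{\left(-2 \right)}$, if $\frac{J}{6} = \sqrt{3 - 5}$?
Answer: $- 216 i \sqrt{2} \approx - 305.47 i$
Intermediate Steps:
$Q{\left(q,h \right)} = h + 2 q$ ($Q{\left(q,h \right)} = \left(h + q\right) + q = h + 2 q$)
$J = 6 i \sqrt{2}$ ($J = 6 \sqrt{3 - 5} = 6 \sqrt{-2} = 6 i \sqrt{2} \approx 8.4853 i$)
$P{\left(f \right)} = f + 2 f^{2}$ ($P{\left(f \right)} = \left(f^{2} + f^{2}\right) + f = 2 f^{2} + f = f + 2 f^{2}$)
$Q{\left(-1,0 \right)} N{\left(J \right)} P{\left(-2 \right)} = \left(0 + 2 \left(-1\right)\right) 3 \cdot 6 i \sqrt{2} \left(- 2 \left(1 + 2 \left(-2\right)\right)\right) = \left(0 - 2\right) 18 i \sqrt{2} \left(- 2 \left(1 - 4\right)\right) = - 2 \cdot 18 i \sqrt{2} \left(\left(-2\right) \left(-3\right)\right) = - 36 i \sqrt{2} \cdot 6 = - 216 i \sqrt{2}$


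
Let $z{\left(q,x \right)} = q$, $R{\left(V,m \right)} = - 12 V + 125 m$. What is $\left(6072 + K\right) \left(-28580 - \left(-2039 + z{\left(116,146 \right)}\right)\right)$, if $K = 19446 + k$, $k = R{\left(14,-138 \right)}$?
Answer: $-215921700$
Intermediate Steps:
$k = -17418$ ($k = \left(-12\right) 14 + 125 \left(-138\right) = -168 - 17250 = -17418$)
$K = 2028$ ($K = 19446 - 17418 = 2028$)
$\left(6072 + K\right) \left(-28580 - \left(-2039 + z{\left(116,146 \right)}\right)\right) = \left(6072 + 2028\right) \left(-28580 + \left(2039 - 116\right)\right) = 8100 \left(-28580 + \left(2039 - 116\right)\right) = 8100 \left(-28580 + 1923\right) = 8100 \left(-26657\right) = -215921700$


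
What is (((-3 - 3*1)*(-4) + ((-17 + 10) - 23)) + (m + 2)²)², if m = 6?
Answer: 3364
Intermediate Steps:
(((-3 - 3*1)*(-4) + ((-17 + 10) - 23)) + (m + 2)²)² = (((-3 - 3*1)*(-4) + ((-17 + 10) - 23)) + (6 + 2)²)² = (((-3 - 3)*(-4) + (-7 - 23)) + 8²)² = ((-6*(-4) - 30) + 64)² = ((24 - 30) + 64)² = (-6 + 64)² = 58² = 3364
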